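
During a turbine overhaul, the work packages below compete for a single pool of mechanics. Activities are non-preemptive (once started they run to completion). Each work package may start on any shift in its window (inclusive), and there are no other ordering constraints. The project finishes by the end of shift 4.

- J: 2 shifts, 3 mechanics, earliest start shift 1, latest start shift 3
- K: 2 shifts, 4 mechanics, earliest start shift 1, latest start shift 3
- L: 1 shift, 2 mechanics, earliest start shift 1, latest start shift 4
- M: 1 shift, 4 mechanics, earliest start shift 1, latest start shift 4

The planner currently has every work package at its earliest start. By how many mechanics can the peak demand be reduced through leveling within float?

Early-start peak: s1:13  s2:7  s3:0  s4:0 ⇒ 13.
Leveled (J@1, K@1, L@3, M@3): s1:7  s2:7  s3:6  s4:0 ⇒ 7.
Reduction 13 − 7 = 6.

6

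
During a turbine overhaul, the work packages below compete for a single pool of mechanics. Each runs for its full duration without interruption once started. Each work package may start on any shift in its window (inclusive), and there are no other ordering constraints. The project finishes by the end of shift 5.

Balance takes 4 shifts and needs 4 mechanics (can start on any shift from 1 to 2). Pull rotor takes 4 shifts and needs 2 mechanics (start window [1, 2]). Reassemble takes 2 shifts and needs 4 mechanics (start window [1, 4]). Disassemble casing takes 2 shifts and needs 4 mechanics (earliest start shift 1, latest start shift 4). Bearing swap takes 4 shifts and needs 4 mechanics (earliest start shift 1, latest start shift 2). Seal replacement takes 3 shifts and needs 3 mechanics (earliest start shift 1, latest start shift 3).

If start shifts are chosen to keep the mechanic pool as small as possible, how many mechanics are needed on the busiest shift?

Early-start (Balance@1, Pull rotor@1, Reassemble@1, Disassemble casing@1, Bearing swap@1, Seal replacement@1) gives peak 21: s1:21  s2:21  s3:13  s4:10  s5:0.
Shift Disassemble casing→3.
Schedule Balance@1, Pull rotor@1, Reassemble@1, Disassemble casing@3, Bearing swap@1, Seal replacement@1: s1:17  s2:17  s3:17  s4:14  s5:0 — peak 17.

17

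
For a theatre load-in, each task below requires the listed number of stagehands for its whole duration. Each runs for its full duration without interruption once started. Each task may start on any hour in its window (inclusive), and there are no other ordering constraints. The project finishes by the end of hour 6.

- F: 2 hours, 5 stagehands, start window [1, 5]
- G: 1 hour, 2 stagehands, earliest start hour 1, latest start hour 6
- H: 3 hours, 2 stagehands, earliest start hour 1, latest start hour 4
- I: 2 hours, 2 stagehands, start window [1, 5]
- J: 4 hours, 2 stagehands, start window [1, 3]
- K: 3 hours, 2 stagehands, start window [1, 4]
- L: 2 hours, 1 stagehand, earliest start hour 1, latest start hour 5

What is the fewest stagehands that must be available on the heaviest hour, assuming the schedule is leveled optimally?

Early-start (F@1, G@1, H@1, I@1, J@1, K@1, L@1) gives peak 16: h1:16  h2:14  h3:6  h4:2  h5:0  h6:0.
Shift H→2, I→5, J→3, K→3, L→3.
Schedule F@1, G@1, H@2, I@5, J@3, K@3, L@3: h1:7  h2:7  h3:7  h4:7  h5:6  h6:4 — peak 7.
Total stagehand-hours = 38 over 6 hours ⇒ peak ≥ ⌈38/6⌉ = 7, so 7 is optimal.

7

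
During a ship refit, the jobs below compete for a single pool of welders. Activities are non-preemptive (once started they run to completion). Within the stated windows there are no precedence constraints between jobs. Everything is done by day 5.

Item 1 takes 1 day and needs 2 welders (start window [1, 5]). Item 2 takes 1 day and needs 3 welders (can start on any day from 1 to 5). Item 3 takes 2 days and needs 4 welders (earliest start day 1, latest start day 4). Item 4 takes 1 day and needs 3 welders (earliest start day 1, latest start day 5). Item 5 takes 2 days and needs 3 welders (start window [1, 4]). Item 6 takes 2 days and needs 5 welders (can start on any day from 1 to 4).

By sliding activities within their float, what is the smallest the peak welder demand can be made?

Early-start (Item 1@1, Item 2@1, Item 3@1, Item 4@1, Item 5@1, Item 6@1) gives peak 20: d1:20  d2:12  d3:0  d4:0  d5:0.
Shift Item 2→3, Item 3→3, Item 4→5, Item 5→4.
Schedule Item 1@1, Item 2@3, Item 3@3, Item 4@5, Item 5@4, Item 6@1: d1:7  d2:5  d3:7  d4:7  d5:6 — peak 7.
Total welder-days = 32 over 5 days ⇒ peak ≥ ⌈32/5⌉ = 7, so 7 is optimal.

7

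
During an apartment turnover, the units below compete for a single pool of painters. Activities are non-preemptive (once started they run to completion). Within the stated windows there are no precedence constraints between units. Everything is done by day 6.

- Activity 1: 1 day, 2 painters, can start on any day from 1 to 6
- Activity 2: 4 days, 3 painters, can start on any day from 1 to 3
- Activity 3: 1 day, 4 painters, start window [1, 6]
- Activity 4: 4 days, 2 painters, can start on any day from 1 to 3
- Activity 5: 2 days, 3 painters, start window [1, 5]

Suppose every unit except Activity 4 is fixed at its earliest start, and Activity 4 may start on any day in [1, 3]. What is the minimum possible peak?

12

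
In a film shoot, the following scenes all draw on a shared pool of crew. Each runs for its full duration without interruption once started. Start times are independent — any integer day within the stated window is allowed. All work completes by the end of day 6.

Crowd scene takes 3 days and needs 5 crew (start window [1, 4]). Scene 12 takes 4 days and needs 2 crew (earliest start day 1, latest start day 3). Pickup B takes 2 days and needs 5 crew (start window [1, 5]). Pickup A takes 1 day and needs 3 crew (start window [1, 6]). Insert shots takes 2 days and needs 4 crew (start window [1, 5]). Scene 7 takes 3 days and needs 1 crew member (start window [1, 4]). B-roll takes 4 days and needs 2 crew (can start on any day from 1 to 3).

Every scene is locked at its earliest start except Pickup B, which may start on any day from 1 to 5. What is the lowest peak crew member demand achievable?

17

Pickup B@1: d1:22  d2:19  d3:10  d4:4  d5:0  d6:0 → peak 22
Pickup B@2: d1:17  d2:19  d3:15  d4:4  d5:0  d6:0 → peak 19
Pickup B@3: d1:17  d2:14  d3:15  d4:9  d5:0  d6:0 → peak 17
Pickup B@4: d1:17  d2:14  d3:10  d4:9  d5:5  d6:0 → peak 17
Pickup B@5: d1:17  d2:14  d3:10  d4:4  d5:5  d6:5 → peak 17
Best is Pickup B@3, peak 17.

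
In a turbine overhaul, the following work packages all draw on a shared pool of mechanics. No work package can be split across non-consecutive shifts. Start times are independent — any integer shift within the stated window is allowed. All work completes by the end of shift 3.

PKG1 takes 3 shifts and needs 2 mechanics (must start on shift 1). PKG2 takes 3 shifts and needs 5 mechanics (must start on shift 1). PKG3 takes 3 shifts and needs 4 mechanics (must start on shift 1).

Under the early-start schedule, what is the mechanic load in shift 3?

At early start, shift 3 has: PKG1, PKG2, PKG3.
Demand: 2 + 5 + 4 = 11.

11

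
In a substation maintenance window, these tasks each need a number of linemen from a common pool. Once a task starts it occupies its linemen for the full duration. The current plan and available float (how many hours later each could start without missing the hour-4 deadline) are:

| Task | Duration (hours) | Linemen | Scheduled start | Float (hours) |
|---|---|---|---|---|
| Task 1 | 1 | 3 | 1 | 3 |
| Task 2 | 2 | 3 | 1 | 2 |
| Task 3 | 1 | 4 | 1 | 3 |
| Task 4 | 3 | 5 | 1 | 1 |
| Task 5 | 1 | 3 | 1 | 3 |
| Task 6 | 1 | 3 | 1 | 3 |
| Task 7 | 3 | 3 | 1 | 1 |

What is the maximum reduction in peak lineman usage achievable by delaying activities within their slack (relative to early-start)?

Early-start peak: h1:24  h2:11  h3:8  h4:0 ⇒ 24.
Leveled (Task 1@1, Task 2@1, Task 3@1, Task 4@2, Task 5@3, Task 6@4, Task 7@2): h1:10  h2:11  h3:11  h4:11 ⇒ 11.
Reduction 24 − 11 = 13.

13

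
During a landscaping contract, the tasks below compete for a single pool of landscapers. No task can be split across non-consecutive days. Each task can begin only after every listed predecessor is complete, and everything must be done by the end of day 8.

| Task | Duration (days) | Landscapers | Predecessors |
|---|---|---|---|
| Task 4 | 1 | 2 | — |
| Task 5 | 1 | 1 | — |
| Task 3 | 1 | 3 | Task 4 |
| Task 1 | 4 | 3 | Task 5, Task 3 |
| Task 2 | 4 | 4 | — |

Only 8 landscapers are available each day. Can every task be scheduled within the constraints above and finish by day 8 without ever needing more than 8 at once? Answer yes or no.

yes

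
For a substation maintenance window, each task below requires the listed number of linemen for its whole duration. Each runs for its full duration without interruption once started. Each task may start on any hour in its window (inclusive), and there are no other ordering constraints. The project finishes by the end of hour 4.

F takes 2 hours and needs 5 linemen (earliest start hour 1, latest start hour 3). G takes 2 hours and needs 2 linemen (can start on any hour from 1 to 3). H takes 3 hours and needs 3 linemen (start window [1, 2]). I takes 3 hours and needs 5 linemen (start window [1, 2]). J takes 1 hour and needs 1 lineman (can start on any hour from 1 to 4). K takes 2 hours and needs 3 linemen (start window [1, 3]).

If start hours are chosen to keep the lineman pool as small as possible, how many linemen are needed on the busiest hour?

13

Early-start (F@1, G@1, H@1, I@1, J@1, K@1) gives peak 19: h1:19  h2:18  h3:8  h4:0.
Shift G→3, J→4, K→3.
Schedule F@1, G@3, H@1, I@1, J@4, K@3: h1:13  h2:13  h3:13  h4:6 — peak 13.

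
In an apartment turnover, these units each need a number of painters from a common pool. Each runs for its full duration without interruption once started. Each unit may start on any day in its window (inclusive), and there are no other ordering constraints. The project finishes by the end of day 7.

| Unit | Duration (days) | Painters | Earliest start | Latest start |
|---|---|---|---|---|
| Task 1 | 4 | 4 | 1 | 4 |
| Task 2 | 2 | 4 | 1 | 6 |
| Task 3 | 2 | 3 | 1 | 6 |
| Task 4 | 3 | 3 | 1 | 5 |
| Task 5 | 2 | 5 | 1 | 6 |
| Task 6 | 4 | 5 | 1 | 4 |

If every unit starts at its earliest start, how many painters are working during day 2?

24

At early start, day 2 has: Task 1, Task 2, Task 3, Task 4, Task 5, Task 6.
Demand: 4 + 4 + 3 + 3 + 5 + 5 = 24.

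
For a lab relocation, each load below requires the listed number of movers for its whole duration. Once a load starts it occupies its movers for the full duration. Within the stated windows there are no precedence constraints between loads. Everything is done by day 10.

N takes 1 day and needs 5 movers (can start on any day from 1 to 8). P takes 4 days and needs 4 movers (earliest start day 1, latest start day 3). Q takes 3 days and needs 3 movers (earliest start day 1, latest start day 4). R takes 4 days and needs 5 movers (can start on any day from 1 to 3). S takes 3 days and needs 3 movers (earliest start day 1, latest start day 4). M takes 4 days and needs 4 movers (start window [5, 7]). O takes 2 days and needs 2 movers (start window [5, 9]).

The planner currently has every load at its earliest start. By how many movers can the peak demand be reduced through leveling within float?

8

Early-start peak: d1:20  d2:15  d3:15  d4:9  d5:6  d6:6  d7:4  d8:4  d9:0  d10:0 ⇒ 20.
Leveled (N@1, P@1, Q@1, R@2, S@4, M@5, O@6): d1:12  d2:12  d3:12  d4:12  d5:12  d6:9  d7:6  d8:4  d9:0  d10:0 ⇒ 12.
Reduction 20 − 12 = 8.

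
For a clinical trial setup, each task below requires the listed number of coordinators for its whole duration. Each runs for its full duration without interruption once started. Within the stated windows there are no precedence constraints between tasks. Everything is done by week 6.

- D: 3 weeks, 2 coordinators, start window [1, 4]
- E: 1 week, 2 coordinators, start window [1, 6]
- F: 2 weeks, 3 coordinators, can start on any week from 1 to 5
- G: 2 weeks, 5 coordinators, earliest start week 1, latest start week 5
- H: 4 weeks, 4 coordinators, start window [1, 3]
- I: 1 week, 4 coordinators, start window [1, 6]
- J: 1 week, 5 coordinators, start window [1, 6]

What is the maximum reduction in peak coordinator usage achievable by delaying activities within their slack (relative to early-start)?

16

Early-start peak: w1:25  w2:14  w3:6  w4:4  w5:0  w6:0 ⇒ 25.
Leveled (D@1, E@1, F@1, G@4, H@2, I@6, J@6): w1:7  w2:9  w3:6  w4:9  w5:9  w6:9 ⇒ 9.
Reduction 25 − 9 = 16.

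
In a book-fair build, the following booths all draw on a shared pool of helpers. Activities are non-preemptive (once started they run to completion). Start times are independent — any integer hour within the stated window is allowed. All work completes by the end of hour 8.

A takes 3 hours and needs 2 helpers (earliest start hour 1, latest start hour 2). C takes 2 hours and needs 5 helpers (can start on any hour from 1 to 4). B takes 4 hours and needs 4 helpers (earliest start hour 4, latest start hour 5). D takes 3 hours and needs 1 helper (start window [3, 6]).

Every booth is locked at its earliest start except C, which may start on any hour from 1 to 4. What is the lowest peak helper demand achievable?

C@1: h1:7  h2:7  h3:3  h4:5  h5:5  h6:4  h7:4  h8:0 → peak 7
C@2: h1:2  h2:7  h3:8  h4:5  h5:5  h6:4  h7:4  h8:0 → peak 8
C@3: h1:2  h2:2  h3:8  h4:10  h5:5  h6:4  h7:4  h8:0 → peak 10
C@4: h1:2  h2:2  h3:3  h4:10  h5:10  h6:4  h7:4  h8:0 → peak 10
Best is C@1, peak 7.

7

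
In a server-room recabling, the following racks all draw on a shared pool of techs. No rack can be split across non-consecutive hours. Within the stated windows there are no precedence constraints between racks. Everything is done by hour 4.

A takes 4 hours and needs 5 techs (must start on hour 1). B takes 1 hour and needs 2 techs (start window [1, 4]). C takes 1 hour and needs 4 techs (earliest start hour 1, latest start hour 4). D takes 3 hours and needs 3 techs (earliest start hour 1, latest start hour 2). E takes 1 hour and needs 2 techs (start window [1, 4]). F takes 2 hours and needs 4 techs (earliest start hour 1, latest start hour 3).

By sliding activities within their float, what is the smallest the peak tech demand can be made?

12

Early-start (A@1, B@1, C@1, D@1, E@1, F@1) gives peak 20: h1:20  h2:12  h3:8  h4:5.
Shift D→2, E→2, F→3.
Schedule A@1, B@1, C@1, D@2, E@2, F@3: h1:11  h2:10  h3:12  h4:12 — peak 12.
Total tech-hours = 45 over 4 hours ⇒ peak ≥ ⌈45/4⌉ = 12, so 12 is optimal.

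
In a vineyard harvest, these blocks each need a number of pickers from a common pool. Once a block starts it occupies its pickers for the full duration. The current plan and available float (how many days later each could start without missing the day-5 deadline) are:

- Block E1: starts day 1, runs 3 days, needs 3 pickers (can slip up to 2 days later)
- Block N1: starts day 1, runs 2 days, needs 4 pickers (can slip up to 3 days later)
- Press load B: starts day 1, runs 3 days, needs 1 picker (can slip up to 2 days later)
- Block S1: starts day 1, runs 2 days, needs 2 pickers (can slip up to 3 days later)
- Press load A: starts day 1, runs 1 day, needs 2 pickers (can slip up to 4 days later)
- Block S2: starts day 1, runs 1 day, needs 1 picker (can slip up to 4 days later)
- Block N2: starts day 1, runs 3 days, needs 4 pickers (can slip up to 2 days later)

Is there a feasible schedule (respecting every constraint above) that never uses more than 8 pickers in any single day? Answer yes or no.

yes

Schedule Block E1@1, Block N1@1, Press load B@1, Block S1@4, Press load A@4, Block S2@5, Block N2@3: d1:8  d2:8  d3:8  d4:8  d5:7 — peak 8 ≤ 8.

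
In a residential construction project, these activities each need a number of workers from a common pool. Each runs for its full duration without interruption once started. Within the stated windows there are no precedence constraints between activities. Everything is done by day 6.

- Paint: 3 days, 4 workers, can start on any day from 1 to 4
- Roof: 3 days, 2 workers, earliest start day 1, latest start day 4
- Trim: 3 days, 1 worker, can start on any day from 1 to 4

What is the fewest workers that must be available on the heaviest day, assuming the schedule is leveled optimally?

Early-start (Paint@1, Roof@1, Trim@1) gives peak 7: d1:7  d2:7  d3:7  d4:0  d5:0  d6:0.
Shift Roof→4, Trim→4.
Schedule Paint@1, Roof@4, Trim@4: d1:4  d2:4  d3:4  d4:3  d5:3  d6:3 — peak 4.
Total worker-days = 21 over 6 days ⇒ peak ≥ ⌈21/6⌉ = 4, so 4 is optimal.

4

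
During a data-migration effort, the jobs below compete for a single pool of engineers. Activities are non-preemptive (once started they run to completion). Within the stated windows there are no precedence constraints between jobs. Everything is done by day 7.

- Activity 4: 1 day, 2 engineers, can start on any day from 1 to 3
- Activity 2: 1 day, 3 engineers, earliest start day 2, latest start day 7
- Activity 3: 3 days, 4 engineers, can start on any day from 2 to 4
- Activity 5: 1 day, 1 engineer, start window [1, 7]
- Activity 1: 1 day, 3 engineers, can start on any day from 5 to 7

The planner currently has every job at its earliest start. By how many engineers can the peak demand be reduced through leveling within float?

Early-start peak: d1:3  d2:7  d3:4  d4:4  d5:3  d6:0  d7:0 ⇒ 7.
Leveled (Activity 4@1, Activity 2@2, Activity 3@3, Activity 5@1, Activity 1@6): d1:3  d2:3  d3:4  d4:4  d5:4  d6:3  d7:0 ⇒ 4.
Reduction 7 − 4 = 3.

3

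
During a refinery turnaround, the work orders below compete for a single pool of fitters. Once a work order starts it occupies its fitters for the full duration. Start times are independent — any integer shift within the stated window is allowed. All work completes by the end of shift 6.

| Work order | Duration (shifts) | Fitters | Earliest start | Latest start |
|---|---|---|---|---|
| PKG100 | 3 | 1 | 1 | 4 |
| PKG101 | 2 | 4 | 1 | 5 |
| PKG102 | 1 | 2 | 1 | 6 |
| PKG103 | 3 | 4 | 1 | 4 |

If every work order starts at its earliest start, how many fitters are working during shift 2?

At early start, shift 2 has: PKG100, PKG101, PKG103.
Demand: 1 + 4 + 4 = 9.

9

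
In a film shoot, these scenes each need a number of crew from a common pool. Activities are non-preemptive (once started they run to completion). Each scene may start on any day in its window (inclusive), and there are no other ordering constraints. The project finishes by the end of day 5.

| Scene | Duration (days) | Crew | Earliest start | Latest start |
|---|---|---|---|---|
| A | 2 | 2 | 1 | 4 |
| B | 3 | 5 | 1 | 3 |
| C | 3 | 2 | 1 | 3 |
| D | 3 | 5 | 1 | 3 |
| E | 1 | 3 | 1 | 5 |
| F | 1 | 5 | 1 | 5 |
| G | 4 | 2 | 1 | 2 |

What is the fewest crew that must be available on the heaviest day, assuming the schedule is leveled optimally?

Early-start (A@1, B@1, C@1, D@1, E@1, F@1, G@1) gives peak 24: d1:24  d2:16  d3:14  d4:2  d5:0.
Shift D→3, F→4.
Schedule A@1, B@1, C@1, D@3, E@1, F@4, G@1: d1:14  d2:11  d3:14  d4:12  d5:5 — peak 14.

14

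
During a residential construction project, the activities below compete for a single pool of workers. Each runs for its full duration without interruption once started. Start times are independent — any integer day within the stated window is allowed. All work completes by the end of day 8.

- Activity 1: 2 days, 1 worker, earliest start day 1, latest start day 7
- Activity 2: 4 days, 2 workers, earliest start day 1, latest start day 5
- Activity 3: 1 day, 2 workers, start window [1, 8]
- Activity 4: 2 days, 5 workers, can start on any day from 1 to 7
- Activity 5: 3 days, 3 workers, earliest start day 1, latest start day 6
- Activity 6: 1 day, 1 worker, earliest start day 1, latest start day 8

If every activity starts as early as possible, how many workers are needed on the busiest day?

14

Early-start schedule: Activity 1@1, Activity 2@1, Activity 3@1, Activity 4@1, Activity 5@1, Activity 6@1.
Load per day: day 1: 14, day 2: 11, day 3: 5, day 4: 2, day 5: 0, day 6: 0, day 7: 0, day 8: 0.
Peak is 14.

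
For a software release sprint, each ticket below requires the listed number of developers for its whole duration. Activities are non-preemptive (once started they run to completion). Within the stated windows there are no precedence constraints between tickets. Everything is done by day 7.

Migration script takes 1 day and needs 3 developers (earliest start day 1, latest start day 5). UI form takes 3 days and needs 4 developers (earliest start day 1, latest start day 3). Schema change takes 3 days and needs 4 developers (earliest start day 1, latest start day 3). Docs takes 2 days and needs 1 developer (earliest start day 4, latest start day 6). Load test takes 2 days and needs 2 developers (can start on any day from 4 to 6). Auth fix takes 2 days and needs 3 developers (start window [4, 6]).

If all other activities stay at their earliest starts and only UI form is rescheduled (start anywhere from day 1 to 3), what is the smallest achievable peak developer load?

UI form@1: d1:11  d2:8  d3:8  d4:6  d5:6  d6:0  d7:0 → peak 11
UI form@2: d1:7  d2:8  d3:8  d4:10  d5:6  d6:0  d7:0 → peak 10
UI form@3: d1:7  d2:4  d3:8  d4:10  d5:10  d6:0  d7:0 → peak 10
Best is UI form@2, peak 10.

10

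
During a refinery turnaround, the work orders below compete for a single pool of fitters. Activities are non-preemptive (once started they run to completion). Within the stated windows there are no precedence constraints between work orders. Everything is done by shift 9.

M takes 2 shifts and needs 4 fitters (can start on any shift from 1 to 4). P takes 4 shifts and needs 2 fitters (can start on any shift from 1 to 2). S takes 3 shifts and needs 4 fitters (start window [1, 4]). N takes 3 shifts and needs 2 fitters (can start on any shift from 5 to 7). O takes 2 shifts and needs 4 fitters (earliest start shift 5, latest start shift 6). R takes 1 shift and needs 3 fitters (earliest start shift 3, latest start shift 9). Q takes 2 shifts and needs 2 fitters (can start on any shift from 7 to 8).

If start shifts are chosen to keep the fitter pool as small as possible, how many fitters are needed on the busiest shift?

6

Early-start (M@1, P@1, S@1, N@5, O@5, R@3, Q@7) gives peak 10: s1:10  s2:10  s3:9  s4:2  s5:6  s6:6  s7:4  s8:2  s9:0.
Shift S→3, O→6, R→8, Q→8.
Schedule M@1, P@1, S@3, N@5, O@6, R@8, Q@8: s1:6  s2:6  s3:6  s4:6  s5:6  s6:6  s7:6  s8:5  s9:2 — peak 6.
Total fitter-shifts = 49 over 9 shifts ⇒ peak ≥ ⌈49/9⌉ = 6, so 6 is optimal.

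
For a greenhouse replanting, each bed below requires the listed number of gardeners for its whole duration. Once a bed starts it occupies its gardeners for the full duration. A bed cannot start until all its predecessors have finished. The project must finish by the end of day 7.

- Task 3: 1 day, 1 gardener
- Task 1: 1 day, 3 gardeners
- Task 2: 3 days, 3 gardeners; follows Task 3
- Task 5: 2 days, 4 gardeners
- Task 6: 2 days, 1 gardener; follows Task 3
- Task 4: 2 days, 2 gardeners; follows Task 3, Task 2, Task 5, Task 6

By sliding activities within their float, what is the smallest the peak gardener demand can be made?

5

Early-start (Task 3@1, Task 1@1, Task 2@2, Task 5@1, Task 6@2, Task 4@5) gives peak 8: d1:8  d2:8  d3:4  d4:3  d5:2  d6:2  d7:0.
Shift Task 1→6, Task 2→3, Task 4→6.
Schedule Task 3@1, Task 1@6, Task 2@3, Task 5@1, Task 6@2, Task 4@6: d1:5  d2:5  d3:4  d4:3  d5:3  d6:5  d7:2 — peak 5.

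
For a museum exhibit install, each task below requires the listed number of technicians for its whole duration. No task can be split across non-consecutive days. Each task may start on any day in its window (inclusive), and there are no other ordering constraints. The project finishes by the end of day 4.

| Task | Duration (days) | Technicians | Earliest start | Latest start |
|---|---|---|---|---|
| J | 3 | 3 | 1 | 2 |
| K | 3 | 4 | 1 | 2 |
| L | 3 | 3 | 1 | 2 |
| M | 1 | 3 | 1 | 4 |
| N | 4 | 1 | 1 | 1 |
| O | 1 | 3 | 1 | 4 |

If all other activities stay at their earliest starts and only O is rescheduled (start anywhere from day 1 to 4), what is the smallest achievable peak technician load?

O@1: d1:17  d2:11  d3:11  d4:1 → peak 17
O@2: d1:14  d2:14  d3:11  d4:1 → peak 14
O@3: d1:14  d2:11  d3:14  d4:1 → peak 14
O@4: d1:14  d2:11  d3:11  d4:4 → peak 14
Best is O@2, peak 14.

14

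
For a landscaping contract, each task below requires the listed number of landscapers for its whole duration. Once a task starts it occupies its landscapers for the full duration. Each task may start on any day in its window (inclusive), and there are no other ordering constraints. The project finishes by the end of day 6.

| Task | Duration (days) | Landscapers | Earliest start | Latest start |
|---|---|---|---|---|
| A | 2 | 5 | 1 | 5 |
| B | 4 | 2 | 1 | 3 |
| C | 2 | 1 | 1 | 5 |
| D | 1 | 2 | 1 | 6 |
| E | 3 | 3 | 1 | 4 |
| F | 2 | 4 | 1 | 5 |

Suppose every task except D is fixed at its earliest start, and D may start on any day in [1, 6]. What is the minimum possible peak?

D@1: d1:17  d2:15  d3:5  d4:2  d5:0  d6:0 → peak 17
D@2: d1:15  d2:17  d3:5  d4:2  d5:0  d6:0 → peak 17
D@3: d1:15  d2:15  d3:7  d4:2  d5:0  d6:0 → peak 15
D@4: d1:15  d2:15  d3:5  d4:4  d5:0  d6:0 → peak 15
D@5: d1:15  d2:15  d3:5  d4:2  d5:2  d6:0 → peak 15
D@6: d1:15  d2:15  d3:5  d4:2  d5:0  d6:2 → peak 15
Best is D@3, peak 15.

15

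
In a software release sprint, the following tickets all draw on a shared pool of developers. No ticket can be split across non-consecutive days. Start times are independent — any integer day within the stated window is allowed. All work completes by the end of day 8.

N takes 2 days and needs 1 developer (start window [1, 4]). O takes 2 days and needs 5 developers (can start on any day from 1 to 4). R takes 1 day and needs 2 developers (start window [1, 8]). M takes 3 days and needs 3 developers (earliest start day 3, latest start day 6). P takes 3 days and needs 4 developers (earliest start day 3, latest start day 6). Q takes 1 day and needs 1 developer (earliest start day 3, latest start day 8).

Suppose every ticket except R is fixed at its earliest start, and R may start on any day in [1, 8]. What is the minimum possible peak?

8

R@1: d1:8  d2:6  d3:8  d4:7  d5:7  d6:0  d7:0  d8:0 → peak 8
R@2: d1:6  d2:8  d3:8  d4:7  d5:7  d6:0  d7:0  d8:0 → peak 8
R@3: d1:6  d2:6  d3:10  d4:7  d5:7  d6:0  d7:0  d8:0 → peak 10
R@4: d1:6  d2:6  d3:8  d4:9  d5:7  d6:0  d7:0  d8:0 → peak 9
R@5: d1:6  d2:6  d3:8  d4:7  d5:9  d6:0  d7:0  d8:0 → peak 9
R@6: d1:6  d2:6  d3:8  d4:7  d5:7  d6:2  d7:0  d8:0 → peak 8
R@7: d1:6  d2:6  d3:8  d4:7  d5:7  d6:0  d7:2  d8:0 → peak 8
R@8: d1:6  d2:6  d3:8  d4:7  d5:7  d6:0  d7:0  d8:2 → peak 8
Best is R@1, peak 8.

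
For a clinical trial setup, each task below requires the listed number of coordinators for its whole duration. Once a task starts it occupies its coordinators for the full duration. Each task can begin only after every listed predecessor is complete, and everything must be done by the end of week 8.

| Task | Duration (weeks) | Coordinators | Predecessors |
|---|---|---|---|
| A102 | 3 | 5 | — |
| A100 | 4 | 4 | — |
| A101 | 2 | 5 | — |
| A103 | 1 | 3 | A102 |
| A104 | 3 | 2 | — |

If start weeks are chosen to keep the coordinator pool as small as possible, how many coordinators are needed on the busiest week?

9

Early-start (A102@1, A100@1, A101@1, A103@4, A104@1) gives peak 16: w1:16  w2:16  w3:11  w4:7  w5:0  w6:0  w7:0  w8:0.
Shift A101→4, A103→5, A104→6.
Schedule A102@1, A100@1, A101@4, A103@5, A104@6: w1:9  w2:9  w3:9  w4:9  w5:8  w6:2  w7:2  w8:2 — peak 9.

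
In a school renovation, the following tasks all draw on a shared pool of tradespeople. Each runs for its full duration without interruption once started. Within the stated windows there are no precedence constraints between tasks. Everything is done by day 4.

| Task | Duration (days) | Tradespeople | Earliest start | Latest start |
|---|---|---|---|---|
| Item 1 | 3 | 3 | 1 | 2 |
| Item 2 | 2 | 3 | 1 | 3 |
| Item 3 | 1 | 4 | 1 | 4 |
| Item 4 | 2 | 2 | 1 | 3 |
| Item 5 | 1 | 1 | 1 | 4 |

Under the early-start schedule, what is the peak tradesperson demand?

13

Early-start schedule: Item 1@1, Item 2@1, Item 3@1, Item 4@1, Item 5@1.
Load per day: day 1: 13, day 2: 8, day 3: 3, day 4: 0.
Peak is 13.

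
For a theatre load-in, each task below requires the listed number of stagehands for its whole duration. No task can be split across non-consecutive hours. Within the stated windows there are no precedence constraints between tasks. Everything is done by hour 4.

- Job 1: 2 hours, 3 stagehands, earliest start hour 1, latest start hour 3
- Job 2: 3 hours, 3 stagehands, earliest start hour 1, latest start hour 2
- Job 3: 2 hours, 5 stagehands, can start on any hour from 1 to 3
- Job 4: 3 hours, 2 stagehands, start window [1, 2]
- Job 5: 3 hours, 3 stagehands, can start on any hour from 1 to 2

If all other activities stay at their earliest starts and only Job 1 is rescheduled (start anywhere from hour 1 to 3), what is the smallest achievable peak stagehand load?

Job 1@1: h1:16  h2:16  h3:8  h4:0 → peak 16
Job 1@2: h1:13  h2:16  h3:11  h4:0 → peak 16
Job 1@3: h1:13  h2:13  h3:11  h4:3 → peak 13
Best is Job 1@3, peak 13.

13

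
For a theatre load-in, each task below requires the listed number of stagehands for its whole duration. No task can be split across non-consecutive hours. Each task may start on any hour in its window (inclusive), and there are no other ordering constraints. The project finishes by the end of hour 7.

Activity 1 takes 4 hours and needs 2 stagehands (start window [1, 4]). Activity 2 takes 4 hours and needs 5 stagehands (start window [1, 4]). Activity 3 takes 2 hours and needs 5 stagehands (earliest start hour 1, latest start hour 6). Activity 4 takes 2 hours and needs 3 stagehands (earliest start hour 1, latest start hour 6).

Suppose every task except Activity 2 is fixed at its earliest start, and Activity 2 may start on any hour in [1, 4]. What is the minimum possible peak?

10

Activity 2@1: h1:15  h2:15  h3:7  h4:7  h5:0  h6:0  h7:0 → peak 15
Activity 2@2: h1:10  h2:15  h3:7  h4:7  h5:5  h6:0  h7:0 → peak 15
Activity 2@3: h1:10  h2:10  h3:7  h4:7  h5:5  h6:5  h7:0 → peak 10
Activity 2@4: h1:10  h2:10  h3:2  h4:7  h5:5  h6:5  h7:5 → peak 10
Best is Activity 2@3, peak 10.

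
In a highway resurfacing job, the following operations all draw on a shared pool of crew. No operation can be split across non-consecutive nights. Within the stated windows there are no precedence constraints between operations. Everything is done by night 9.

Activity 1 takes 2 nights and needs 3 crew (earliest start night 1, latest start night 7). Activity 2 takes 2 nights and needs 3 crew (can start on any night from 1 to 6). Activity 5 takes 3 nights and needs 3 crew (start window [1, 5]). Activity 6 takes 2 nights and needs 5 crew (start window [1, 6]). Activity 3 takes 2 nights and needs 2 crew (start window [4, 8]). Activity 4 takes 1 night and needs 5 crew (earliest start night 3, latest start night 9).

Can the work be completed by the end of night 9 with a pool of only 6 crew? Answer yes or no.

Schedule Activity 1@1, Activity 2@1, Activity 5@3, Activity 6@6, Activity 3@4, Activity 4@8: n1:6  n2:6  n3:3  n4:5  n5:5  n6:5  n7:5  n8:5  n9:0 — peak 6 ≤ 6.

yes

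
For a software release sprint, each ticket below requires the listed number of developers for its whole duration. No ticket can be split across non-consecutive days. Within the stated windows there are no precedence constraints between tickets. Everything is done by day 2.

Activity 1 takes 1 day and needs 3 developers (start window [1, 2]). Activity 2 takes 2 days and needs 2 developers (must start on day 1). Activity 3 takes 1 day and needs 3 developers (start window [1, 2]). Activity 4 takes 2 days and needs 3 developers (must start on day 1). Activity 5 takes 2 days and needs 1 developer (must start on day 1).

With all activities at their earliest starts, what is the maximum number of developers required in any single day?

Early-start schedule: Activity 1@1, Activity 2@1, Activity 3@1, Activity 4@1, Activity 5@1.
Load per day: day 1: 12, day 2: 6.
Peak is 12.

12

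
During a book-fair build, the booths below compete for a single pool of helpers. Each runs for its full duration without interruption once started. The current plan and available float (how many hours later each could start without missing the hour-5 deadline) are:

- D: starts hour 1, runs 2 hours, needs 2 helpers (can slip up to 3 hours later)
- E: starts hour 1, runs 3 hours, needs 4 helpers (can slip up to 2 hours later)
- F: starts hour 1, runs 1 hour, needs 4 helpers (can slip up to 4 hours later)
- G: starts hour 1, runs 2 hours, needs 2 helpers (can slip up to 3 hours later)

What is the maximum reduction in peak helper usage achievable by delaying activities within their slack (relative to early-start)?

Early-start peak: h1:12  h2:8  h3:4  h4:0  h5:0 ⇒ 12.
Leveled (D@1, E@1, F@4, G@3): h1:6  h2:6  h3:6  h4:6  h5:0 ⇒ 6.
Reduction 12 − 6 = 6.

6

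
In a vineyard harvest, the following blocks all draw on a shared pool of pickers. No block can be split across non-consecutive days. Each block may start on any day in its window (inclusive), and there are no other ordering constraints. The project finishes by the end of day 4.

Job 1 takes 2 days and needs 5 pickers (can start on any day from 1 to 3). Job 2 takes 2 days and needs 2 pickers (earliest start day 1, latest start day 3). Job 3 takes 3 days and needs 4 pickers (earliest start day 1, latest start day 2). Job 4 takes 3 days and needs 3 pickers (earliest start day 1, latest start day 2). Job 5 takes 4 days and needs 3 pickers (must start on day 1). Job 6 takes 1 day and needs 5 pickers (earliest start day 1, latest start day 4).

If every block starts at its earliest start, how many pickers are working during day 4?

At early start, day 4 has: Job 5.
Demand: 3 = 3.

3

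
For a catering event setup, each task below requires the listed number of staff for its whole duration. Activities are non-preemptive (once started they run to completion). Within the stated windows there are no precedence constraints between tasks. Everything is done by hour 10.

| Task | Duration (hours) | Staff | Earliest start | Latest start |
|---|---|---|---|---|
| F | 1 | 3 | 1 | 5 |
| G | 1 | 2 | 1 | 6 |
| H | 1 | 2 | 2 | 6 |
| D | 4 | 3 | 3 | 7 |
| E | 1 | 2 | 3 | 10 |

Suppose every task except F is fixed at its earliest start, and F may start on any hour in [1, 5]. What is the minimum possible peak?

F@1: h1:5  h2:2  h3:5  h4:3  h5:3  h6:3  h7:0  h8:0  h9:0  h10:0 → peak 5
F@2: h1:2  h2:5  h3:5  h4:3  h5:3  h6:3  h7:0  h8:0  h9:0  h10:0 → peak 5
F@3: h1:2  h2:2  h3:8  h4:3  h5:3  h6:3  h7:0  h8:0  h9:0  h10:0 → peak 8
F@4: h1:2  h2:2  h3:5  h4:6  h5:3  h6:3  h7:0  h8:0  h9:0  h10:0 → peak 6
F@5: h1:2  h2:2  h3:5  h4:3  h5:6  h6:3  h7:0  h8:0  h9:0  h10:0 → peak 6
Best is F@1, peak 5.

5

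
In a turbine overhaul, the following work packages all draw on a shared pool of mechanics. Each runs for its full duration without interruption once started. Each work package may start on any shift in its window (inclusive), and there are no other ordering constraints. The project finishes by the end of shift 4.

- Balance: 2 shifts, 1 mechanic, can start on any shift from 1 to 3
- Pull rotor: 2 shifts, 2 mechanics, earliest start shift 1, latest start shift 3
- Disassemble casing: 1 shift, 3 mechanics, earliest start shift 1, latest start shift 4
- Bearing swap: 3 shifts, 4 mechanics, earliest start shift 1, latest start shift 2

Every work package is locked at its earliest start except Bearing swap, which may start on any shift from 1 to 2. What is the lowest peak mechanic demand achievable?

Bearing swap@1: s1:10  s2:7  s3:4  s4:0 → peak 10
Bearing swap@2: s1:6  s2:7  s3:4  s4:4 → peak 7
Best is Bearing swap@2, peak 7.

7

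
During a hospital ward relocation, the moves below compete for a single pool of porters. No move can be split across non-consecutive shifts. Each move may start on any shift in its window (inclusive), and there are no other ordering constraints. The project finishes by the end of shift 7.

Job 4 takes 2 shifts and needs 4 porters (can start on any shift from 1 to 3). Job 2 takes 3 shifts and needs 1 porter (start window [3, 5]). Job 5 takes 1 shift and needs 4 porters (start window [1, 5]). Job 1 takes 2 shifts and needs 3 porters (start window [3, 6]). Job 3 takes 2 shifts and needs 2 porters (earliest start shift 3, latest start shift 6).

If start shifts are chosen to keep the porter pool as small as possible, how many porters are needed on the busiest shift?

4

Early-start (Job 4@1, Job 2@3, Job 5@1, Job 1@3, Job 3@3) gives peak 8: s1:8  s2:4  s3:6  s4:6  s5:1  s6:0  s7:0.
Shift Job 2→4, Job 5→3, Job 1→4, Job 3→6.
Schedule Job 4@1, Job 2@4, Job 5@3, Job 1@4, Job 3@6: s1:4  s2:4  s3:4  s4:4  s5:4  s6:3  s7:2 — peak 4.
Total porter-shifts = 25 over 7 shifts ⇒ peak ≥ ⌈25/7⌉ = 4, so 4 is optimal.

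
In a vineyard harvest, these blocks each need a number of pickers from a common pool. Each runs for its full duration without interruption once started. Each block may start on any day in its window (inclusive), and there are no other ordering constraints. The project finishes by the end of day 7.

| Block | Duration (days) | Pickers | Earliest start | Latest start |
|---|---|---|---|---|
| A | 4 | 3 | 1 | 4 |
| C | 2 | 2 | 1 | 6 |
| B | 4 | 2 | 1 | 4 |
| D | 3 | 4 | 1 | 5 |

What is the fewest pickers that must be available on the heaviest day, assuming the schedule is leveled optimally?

Early-start (A@1, C@1, B@1, D@1) gives peak 11: d1:11  d2:11  d3:9  d4:5  d5:0  d6:0  d7:0.
Shift B→3, D→5.
Schedule A@1, C@1, B@3, D@5: d1:5  d2:5  d3:5  d4:5  d5:6  d6:6  d7:4 — peak 6.
Total picker-days = 36 over 7 days ⇒ peak ≥ ⌈36/7⌉ = 6, so 6 is optimal.

6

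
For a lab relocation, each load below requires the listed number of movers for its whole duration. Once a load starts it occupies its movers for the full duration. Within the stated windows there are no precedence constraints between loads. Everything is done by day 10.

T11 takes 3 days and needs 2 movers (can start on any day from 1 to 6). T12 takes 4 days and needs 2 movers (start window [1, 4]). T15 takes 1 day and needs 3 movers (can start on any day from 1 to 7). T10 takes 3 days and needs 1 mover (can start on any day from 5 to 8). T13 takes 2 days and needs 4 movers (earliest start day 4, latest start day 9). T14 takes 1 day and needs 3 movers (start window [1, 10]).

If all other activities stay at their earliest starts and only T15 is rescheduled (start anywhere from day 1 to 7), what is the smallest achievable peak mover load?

T15@1: d1:10  d2:4  d3:4  d4:6  d5:5  d6:1  d7:1  d8:0  d9:0  d10:0 → peak 10
T15@2: d1:7  d2:7  d3:4  d4:6  d5:5  d6:1  d7:1  d8:0  d9:0  d10:0 → peak 7
T15@3: d1:7  d2:4  d3:7  d4:6  d5:5  d6:1  d7:1  d8:0  d9:0  d10:0 → peak 7
T15@4: d1:7  d2:4  d3:4  d4:9  d5:5  d6:1  d7:1  d8:0  d9:0  d10:0 → peak 9
T15@5: d1:7  d2:4  d3:4  d4:6  d5:8  d6:1  d7:1  d8:0  d9:0  d10:0 → peak 8
T15@6: d1:7  d2:4  d3:4  d4:6  d5:5  d6:4  d7:1  d8:0  d9:0  d10:0 → peak 7
T15@7: d1:7  d2:4  d3:4  d4:6  d5:5  d6:1  d7:4  d8:0  d9:0  d10:0 → peak 7
Best is T15@2, peak 7.

7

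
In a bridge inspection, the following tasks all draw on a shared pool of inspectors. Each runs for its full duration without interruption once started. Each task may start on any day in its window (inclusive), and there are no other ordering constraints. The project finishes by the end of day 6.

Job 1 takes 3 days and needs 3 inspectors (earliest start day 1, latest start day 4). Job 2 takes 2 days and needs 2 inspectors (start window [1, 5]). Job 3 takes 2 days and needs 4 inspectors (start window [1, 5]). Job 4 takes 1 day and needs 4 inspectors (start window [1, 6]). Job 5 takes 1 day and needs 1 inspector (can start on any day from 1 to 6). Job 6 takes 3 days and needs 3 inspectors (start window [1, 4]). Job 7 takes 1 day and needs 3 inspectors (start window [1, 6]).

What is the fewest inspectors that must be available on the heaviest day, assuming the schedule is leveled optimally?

7

Early-start (Job 1@1, Job 2@1, Job 3@1, Job 4@1, Job 5@1, Job 6@1, Job 7@1) gives peak 20: d1:20  d2:12  d3:6  d4:0  d5:0  d6:0.
Shift Job 3→3, Job 4→5, Job 6→4, Job 7→6.
Schedule Job 1@1, Job 2@1, Job 3@3, Job 4@5, Job 5@1, Job 6@4, Job 7@6: d1:6  d2:5  d3:7  d4:7  d5:7  d6:6 — peak 7.
Total inspector-days = 38 over 6 days ⇒ peak ≥ ⌈38/6⌉ = 7, so 7 is optimal.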